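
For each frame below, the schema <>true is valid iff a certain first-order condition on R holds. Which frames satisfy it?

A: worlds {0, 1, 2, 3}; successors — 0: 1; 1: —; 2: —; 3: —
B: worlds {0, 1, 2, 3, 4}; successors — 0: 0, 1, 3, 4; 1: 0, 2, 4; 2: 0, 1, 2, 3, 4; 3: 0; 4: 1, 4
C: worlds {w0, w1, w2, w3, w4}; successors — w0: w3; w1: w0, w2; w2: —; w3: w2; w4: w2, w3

B

Frame correspondent (Sahlqvist): forall x exists y Rxy — i.e. seriality.
A: fails — world 1 has no successor.
B: condition met.
C: fails — world w2 has no successor.
Valid on: B.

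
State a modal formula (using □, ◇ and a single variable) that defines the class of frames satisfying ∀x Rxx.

□ψ → ψ

The condition is reflexivity. The T schema □ψ → ψ defines it.
Suppose □ψ→ψ is valid. At any x set V(ψ)={w : Rxw}. Then □ψ holds at x, so ψ holds at x, i.e. Rxx.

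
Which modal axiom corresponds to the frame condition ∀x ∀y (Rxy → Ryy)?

The condition is shift-reflexivity. The T□ schema □(□r → r) defines it.
Suppose □(□r→r) is valid. Take Rxy and set V(r)={w : Ryw}. Then at y, □r holds; since □(□r→r) at x, □r→r at y, so r at y, i.e. Ryy.

□(□r → r)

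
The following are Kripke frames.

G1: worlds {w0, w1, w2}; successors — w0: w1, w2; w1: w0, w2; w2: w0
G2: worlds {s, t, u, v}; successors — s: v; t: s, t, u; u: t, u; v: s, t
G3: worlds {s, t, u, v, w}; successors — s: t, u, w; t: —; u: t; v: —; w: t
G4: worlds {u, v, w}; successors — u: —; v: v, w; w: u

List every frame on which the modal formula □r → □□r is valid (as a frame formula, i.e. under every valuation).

Frame correspondent (Sahlqvist): ∀x ∀y ∀z (Rxy ∧ Ryz → Rxz) — i.e. transitivity.
G1: fails — Rw1w0 and Rw0w1 but not Rw1w1.
G2: fails — Rut and Rts but not Rus.
G3: ✓.
G4: fails — Rvw and Rwu but not Rvu.

G3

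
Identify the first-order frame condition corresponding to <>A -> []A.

Partial functionality

Suppose ◇A→□A is valid. Take Rxy, Rxz and set V(A)={y}. Then ◇A at x, so □A at x, so A at z, i.e. z=y.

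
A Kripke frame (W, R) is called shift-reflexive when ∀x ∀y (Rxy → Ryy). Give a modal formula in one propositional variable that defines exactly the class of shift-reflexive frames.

□(□p → p)

A defining formula is □(□p → p) (the T□ axiom).
Suppose □(□p→p) is valid. Take Rxy and set V(p)={w : Ryw}. Then at y, □p holds; since □(□p→p) at x, □p→p at y, so p at y, i.e. Ryy.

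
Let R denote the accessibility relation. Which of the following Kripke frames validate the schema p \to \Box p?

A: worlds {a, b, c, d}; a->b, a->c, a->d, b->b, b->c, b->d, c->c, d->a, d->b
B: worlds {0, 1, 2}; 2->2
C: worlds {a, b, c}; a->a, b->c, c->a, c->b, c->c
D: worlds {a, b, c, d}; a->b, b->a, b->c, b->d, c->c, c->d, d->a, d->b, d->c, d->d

Frame correspondent (Sahlqvist): \forall x \forall z (xRz \to \exists w (x = w \wedge z = w)) — i.e. a generalized confluence (Geach) condition.
A: fails — aRb but a ≠ b.
B: condition met.
C: fails — bRc but b ≠ c.
D: fails — aRb but a ≠ b.

B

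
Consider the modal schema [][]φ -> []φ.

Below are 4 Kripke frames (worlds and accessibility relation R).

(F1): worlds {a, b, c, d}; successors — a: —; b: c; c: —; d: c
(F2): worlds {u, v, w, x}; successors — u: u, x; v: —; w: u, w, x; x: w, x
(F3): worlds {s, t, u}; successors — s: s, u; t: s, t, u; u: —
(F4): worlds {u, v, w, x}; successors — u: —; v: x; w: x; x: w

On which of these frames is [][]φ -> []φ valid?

This is the axiom for density; its first-order frame correspondent is forall x forall y (Rxy -> exists z (Rxz & Rzy)).
(F1): fails — Rbc but no z with Rbz and Rzc.
(F2): ✓.
(F3): ✓.
(F4): fails — Rxw but no z with Rxz and Rzw.

(F2), (F3)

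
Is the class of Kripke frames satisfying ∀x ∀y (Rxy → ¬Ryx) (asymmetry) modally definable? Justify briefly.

Any modally definable frame class is closed under surjective bounded morphisms.
The 5-cycle (worlds s,t,u,v,w with s→t→u→v→w→s) is asymmetric. Mapping every world to a single reflexive point • is a surjective bounded morphism, and the reflexive point is not asymmetric (R•• but asymmetry requires ¬R••).
So the class is not modally definable.

Not modally definable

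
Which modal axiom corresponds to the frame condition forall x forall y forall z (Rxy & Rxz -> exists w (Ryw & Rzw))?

A defining formula is ◇□ψ → □◇ψ (the .2 axiom).

◇□ψ → □◇ψ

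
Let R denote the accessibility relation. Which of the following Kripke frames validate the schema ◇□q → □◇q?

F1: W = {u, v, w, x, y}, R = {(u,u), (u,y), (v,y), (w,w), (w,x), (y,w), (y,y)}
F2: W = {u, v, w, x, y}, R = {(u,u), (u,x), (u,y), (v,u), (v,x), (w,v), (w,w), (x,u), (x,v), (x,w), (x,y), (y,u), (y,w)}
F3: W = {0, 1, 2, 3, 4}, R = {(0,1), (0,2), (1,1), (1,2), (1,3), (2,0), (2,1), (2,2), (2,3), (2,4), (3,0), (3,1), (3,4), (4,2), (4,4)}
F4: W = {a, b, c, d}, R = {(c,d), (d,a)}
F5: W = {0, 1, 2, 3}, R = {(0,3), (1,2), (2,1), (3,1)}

F3, F5

The schema corresponds to convergence: ∀x ∀y ∀z (Rxy ∧ Rxz → ∃w (Ryw ∧ Rzw)).
F1: fails — Rww and Rwx but w and x have no common successor.
F2: fails — Rww and Rwv but w and v have no common successor.
F3: ✓.
F4: fails — Rda and Rda but a and a have no common successor.
F5: ✓.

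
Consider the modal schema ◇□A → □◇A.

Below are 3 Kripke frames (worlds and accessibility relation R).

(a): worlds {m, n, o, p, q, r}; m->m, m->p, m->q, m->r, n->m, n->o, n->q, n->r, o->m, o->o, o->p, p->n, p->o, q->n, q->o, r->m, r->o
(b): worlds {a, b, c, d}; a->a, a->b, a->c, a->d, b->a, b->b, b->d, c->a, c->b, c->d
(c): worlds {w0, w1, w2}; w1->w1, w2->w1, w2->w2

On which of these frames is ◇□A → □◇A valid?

Frame correspondent (Sahlqvist): ∀x ∀y ∀z (Rxy ∧ Rxz → ∃w (Ryw ∧ Rzw)) — i.e. convergence.
(a): fails — Rmq and Rmm but q and m have no common successor.
(b): fails — Rab and Rad but b and d have no common successor.
(c): satisfies the condition.
Valid on: (c).

(c)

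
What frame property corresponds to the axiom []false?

Emptiness of R

□⊥ is valid iff no world has any successor (otherwise □⊥ fails at any world with one).
Conversely, any frame satisfying forall x forall y ~Rxy validates the schema.
So the correspondent is emptiness of R.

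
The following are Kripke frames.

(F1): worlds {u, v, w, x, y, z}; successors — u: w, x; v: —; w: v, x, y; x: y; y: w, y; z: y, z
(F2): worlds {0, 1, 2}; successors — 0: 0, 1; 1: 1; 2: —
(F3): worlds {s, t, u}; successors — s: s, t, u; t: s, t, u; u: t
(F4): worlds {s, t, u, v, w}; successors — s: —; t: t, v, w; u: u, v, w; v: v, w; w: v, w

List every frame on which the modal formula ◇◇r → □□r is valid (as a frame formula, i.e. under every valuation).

none

Frame correspondent (Sahlqvist): ∀x ∀y ∀z ((xR²y ∧ xR²z) → ∃w (y = w ∧ z = w)) — i.e. a generalized confluence (Geach) condition.
(F1): fails — uR²v, uR²x but v ≠ x.
(F2): fails — 0R²0, 0R²1 but 0 ≠ 1.
(F3): fails — sR²s, sR²t but s ≠ t.
(F4): fails — tR²t, tR²v but t ≠ v.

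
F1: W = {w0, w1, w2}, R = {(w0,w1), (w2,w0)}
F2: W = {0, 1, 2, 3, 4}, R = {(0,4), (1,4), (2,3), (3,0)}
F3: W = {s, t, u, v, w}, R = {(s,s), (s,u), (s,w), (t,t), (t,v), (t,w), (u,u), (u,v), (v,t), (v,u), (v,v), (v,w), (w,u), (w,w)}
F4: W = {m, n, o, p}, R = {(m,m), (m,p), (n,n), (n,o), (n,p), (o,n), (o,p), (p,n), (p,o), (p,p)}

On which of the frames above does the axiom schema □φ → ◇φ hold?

F3, F4

Frame correspondent (Sahlqvist): ∀x ∃y Rxy — i.e. seriality.
F1: fails — world w1 has no successor.
F2: fails — world 4 has no successor.
F3: ✓.
F4: ✓.
Valid on: F3, F4.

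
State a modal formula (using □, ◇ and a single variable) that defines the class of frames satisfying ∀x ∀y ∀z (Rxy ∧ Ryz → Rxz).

□ψ → □□ψ

The condition is transitivity. The 4 schema □ψ → □□ψ defines it.
Suppose □ψ→□□ψ is valid. Take Rxy, Ryz and set V(ψ)={w : Rxw}. Then □ψ at x, so □□ψ at x, so □ψ at y, so ψ at z, i.e. Rxz.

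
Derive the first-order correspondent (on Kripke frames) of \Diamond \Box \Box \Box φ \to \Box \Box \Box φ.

This is a Sahlqvist (Geach-type) schema ◇^1□^3φ → □^3◇^0φ.
First-order correspondent: \forall x \forall y \forall z ((xRy \wedge x R^3 z) \to \exists w (y R^3 w \wedge z = w)).

\forall x \forall y \forall z ((xRy \wedge x R^3 z) \to \exists w (y R^3 w \wedge z = w))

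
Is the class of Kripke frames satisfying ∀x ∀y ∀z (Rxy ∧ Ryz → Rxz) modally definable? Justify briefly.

Yes — defined by □r → □□r

This is a Sahlqvist condition; the 4 axiom □r → □□r defines it.
Suppose □r→□□r is valid. Take Rxy, Ryz and set V(r)={w : Rxw}. Then □r at x, so □□r at x, so □r at y, so r at z, i.e. Rxz.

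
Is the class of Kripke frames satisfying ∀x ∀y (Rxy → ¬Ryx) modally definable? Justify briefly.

Not modally definable

If a class were modally definable it would be closed under surjective bounded morphisms (Goldblatt–Thomason).
The 5-cycle (worlds s,t,u,v,w with s→t→u→v→w→s) is asymmetric. Mapping every world to a single reflexive point • is a surjective bounded morphism, and the reflexive point is not asymmetric (R•• but asymmetry requires ¬R••).
So the class is not modally definable.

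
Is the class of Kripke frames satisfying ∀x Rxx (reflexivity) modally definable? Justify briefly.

Definable; □r → r defines it

The condition is reflexivity. A defining modal formula is □r → r.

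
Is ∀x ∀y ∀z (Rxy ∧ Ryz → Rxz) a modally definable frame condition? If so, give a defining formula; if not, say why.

Yes — defined by □r → □□r

This is a Sahlqvist condition; the 4 axiom □r → □□r defines it.
Suppose □r→□□r is valid. Take Rxy, Ryz and set V(r)={w : Rxw}. Then □r at x, so □□r at x, so □r at y, so r at z, i.e. Rxz.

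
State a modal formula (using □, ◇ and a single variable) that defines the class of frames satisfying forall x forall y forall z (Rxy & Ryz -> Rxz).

The condition is transitivity. The 4 schema □r → □□r defines it.
Suppose □r→□□r is valid. Take Rxy, Ryz and set V(r)={w : Rxw}. Then □r at x, so □□r at x, so □r at y, so r at z, i.e. Rxz.

□r → □□r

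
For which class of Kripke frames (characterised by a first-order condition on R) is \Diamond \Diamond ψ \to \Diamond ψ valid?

transitivity

Replacing ψ by ¬ψ and contraposing gives the equivalent schema □ψ → □□ψ.
Suppose □ψ→□□ψ is valid. Take Rxy, Ryz and set V(ψ)={w : Rxw}. Then □ψ at x, so □□ψ at x, so □ψ at y, so ψ at z, i.e. Rxz.
Conversely, on a frame with transitivity the schema holds at every world under every valuation.
So the correspondent is transitivity.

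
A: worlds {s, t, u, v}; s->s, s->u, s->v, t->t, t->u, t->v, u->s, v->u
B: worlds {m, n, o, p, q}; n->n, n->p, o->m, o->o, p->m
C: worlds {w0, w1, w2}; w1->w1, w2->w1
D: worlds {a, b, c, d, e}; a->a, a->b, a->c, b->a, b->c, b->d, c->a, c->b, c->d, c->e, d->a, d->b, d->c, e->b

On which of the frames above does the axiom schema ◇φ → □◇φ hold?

C

This is the axiom for the Euclidean property; its first-order frame correspondent is ∀x ∀y ∀z (Rxy ∧ Rxz → Ryz).
A: fails — Rsv and Rsv but not Rvv.
B: fails — Rnp and Rnn but not Rpn.
C: holds.
D: fails — Rab and Rab but not Rbb.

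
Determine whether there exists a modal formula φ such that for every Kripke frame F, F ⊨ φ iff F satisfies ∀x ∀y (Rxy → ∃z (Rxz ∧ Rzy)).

This is a Sahlqvist condition; the C4 axiom □□r → □r defines it.

Yes — defined by □□r → □r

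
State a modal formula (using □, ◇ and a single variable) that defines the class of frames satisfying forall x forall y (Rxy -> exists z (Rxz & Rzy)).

A defining formula is □□p → □p (the C4 axiom).

□□p → □p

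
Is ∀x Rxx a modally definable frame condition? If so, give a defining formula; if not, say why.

Yes, by □q → q

The condition is reflexivity. A defining modal formula is □q → q.
Suppose □q→q is valid. At any x set V(q)={w : Rxw}. Then □q holds at x, so q holds at x, i.e. Rxx.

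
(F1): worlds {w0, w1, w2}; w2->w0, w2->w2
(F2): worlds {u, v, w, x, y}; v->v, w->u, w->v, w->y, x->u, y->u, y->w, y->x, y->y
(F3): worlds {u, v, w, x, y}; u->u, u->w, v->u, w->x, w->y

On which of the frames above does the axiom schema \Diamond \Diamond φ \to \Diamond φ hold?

Frame correspondent (Sahlqvist): \forall x \forall y \forall z (Rxy \wedge Ryz \to Rxz) — i.e. transitivity.
(F1): satisfies the condition.
(F2): fails — Ryw and Rwv but not Ryv.
(F3): fails — Ruw and Rwx but not Rux.
Valid on: (F1).

(F1)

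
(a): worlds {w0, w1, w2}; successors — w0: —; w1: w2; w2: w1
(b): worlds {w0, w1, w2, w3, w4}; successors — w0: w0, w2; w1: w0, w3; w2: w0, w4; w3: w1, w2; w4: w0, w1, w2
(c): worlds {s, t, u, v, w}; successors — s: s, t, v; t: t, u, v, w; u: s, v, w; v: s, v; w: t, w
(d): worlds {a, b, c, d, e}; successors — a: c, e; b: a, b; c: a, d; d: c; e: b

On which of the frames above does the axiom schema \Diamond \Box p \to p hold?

This is the axiom for symmetry; its first-order frame correspondent is \forall x \forall y (Rxy \to Ryx).
(a): ✓.
(b): fails — Rw1w0 but not Rw0w1.
(c): fails — Ruv but not Rvu.
(d): fails — Reb but not Rbe.
Valid on: (a).

(a)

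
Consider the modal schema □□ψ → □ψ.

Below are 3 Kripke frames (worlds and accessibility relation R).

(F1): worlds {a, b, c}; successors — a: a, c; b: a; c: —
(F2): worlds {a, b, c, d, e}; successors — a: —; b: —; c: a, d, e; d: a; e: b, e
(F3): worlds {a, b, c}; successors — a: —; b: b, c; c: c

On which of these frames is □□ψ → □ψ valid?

Frame correspondent (Sahlqvist): ∀x ∀y (Rxy → ∃z (Rxz ∧ Rzy)) — i.e. density.
(F1): satisfies the condition.
(F2): fails — Rcd but no z with Rcz and Rzd.
(F3): satisfies the condition.

(F1), (F3)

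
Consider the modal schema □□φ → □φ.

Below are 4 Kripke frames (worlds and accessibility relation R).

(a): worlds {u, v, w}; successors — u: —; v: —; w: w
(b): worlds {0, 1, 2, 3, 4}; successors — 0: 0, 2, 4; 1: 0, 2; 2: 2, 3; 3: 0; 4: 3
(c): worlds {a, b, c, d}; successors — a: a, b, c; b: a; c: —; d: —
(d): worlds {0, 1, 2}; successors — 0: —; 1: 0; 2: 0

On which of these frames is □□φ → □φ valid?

This is the axiom for density; its first-order frame correspondent is ∀x ∀y (Rxy → ∃z (Rxz ∧ Rzy)).
(a): holds.
(b): fails — R43 but no z with R4z and Rz3.
(c): holds.
(d): fails — R10 but no z with R1z and Rz0.

(a), (c)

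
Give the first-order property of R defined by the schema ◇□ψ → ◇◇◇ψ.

∀x ∀y (xRy → ∃w (yRw ∧ xR³w))

This is a Sahlqvist (Geach-type) schema ◇^1□^1ψ → □^0◇^3ψ.
Minimal-valuation argument: fix x; take any y with xR^1y and any z with xR^0z. Set V(ψ) to the set of worlds R-reachable from y in exactly 1 step. Then □^1ψ holds at y, so the antecedent holds at x; validity forces ◇^3ψ at z, giving a w with zR^3w and yR^1w.
First-order correspondent: ∀x ∀y (xRy → ∃w (yRw ∧ xR³w)).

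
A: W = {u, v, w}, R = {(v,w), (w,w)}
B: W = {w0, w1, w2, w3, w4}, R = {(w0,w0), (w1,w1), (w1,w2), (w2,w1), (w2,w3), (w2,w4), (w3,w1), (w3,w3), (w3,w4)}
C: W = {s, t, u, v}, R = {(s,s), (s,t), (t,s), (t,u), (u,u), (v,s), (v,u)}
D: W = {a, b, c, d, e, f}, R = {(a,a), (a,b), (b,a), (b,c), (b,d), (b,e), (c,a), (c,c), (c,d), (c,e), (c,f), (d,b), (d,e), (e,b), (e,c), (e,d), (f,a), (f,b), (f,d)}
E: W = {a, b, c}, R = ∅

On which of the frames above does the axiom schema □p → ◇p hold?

The schema corresponds to seriality: ∀x ∃y Rxy.
A: fails — world u has no successor.
B: fails — world w4 has no successor.
C: ✓.
D: ✓.
E: fails — world a has no successor.

C, D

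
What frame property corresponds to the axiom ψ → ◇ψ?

reflexivity: ∀x Rxx

This is frame-equivalent to □ψ → ψ (substitute ¬ψ for ψ and contrapose).
Suppose □ψ→ψ is valid. At any x set V(ψ)={w : Rxw}. Then □ψ holds at x, so ψ holds at x, i.e. Rxx.
Conversely, any frame satisfying ∀x Rxx validates the schema.
Frame condition: ∀x Rxx.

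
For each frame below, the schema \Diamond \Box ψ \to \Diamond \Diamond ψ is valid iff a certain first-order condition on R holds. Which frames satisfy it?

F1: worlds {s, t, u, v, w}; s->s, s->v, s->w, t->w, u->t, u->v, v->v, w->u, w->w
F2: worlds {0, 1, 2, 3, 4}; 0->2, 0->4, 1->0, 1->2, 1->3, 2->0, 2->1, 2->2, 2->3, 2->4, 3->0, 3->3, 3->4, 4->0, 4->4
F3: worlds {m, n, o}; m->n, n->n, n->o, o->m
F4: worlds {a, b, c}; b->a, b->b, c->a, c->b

F1, F2, F3

This is the axiom for a generalized confluence (Geach) condition; its first-order frame correspondent is \forall x \forall y (xRy \to \exists w (yRw \wedge x R^2 w)).
F1: holds.
F2: holds.
F3: holds.
F4: fails — bRa but no w with aRw and bR²w.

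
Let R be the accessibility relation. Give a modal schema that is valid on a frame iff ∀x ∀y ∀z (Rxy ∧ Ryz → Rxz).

This is transitivity; the standard corresponding axiom is 4: □q → □□q.
Suppose □q→□□q is valid. Take Rxy, Ryz and set V(q)={w : Rxw}. Then □q at x, so □□q at x, so □q at y, so q at z, i.e. Rxz.

□q → □□q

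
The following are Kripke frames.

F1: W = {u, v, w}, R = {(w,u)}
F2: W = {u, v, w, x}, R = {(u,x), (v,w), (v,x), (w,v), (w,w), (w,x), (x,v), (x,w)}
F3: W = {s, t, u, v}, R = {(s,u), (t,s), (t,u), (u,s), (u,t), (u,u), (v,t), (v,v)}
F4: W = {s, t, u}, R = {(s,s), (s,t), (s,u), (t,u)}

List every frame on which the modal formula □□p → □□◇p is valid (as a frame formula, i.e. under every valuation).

This is the axiom for a generalized confluence (Geach) condition; its first-order frame correspondent is ∀x ∀z (xR²z → ∃w (xR²w ∧ zRw)).
F1: satisfies the condition.
F2: satisfies the condition.
F3: satisfies the condition.
F4: fails — sR²u but no w with sR²w and uRw.
Valid on: F1, F2, F3.

F1, F2, F3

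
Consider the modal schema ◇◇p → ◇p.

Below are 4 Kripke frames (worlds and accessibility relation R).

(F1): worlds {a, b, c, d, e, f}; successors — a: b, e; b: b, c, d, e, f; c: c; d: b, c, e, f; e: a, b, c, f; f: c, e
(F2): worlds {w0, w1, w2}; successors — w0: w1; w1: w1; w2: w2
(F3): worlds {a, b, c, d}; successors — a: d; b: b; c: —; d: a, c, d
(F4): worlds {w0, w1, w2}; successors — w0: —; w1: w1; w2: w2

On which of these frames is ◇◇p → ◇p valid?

Frame correspondent (Sahlqvist): ∀x ∀y ∀z (Rxy ∧ Ryz → Rxz) — i.e. transitivity.
(F1): fails — Reb and Rbe but not Ree.
(F2): satisfies the condition.
(F3): fails — Rad and Rdc but not Rac.
(F4): satisfies the condition.
Valid on: (F2), (F4).

(F2), (F4)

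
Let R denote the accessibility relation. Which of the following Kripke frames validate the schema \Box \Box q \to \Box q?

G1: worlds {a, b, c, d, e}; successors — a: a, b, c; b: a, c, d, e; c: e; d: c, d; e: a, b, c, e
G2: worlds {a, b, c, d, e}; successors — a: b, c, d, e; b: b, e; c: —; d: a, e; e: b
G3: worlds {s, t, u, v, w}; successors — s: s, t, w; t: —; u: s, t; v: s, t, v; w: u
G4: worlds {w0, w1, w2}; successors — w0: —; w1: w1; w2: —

G1, G4

The schema corresponds to density: \forall x \forall y (Rxy \to \exists z (Rxz \wedge Rzy)).
G1: satisfies the condition.
G2: fails — Rac but no z with Raz and Rzc.
G3: fails — Rwu but no z with Rwz and Rzu.
G4: satisfies the condition.
Valid on: G1, G4.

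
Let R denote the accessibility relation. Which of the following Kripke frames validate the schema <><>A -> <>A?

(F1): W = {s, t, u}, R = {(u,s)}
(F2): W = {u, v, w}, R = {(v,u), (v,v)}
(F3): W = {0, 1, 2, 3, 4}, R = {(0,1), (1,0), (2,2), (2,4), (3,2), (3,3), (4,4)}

(F1), (F2)

The schema corresponds to transitivity: forall x forall y forall z (Rxy & Ryz -> Rxz).
(F1): satisfies the condition.
(F2): satisfies the condition.
(F3): fails — R10 and R01 but not R11.
Valid on: (F1), (F2).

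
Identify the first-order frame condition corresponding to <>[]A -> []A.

the Euclidean property

Equivalently (dual form): ◇A → □◇A.
Suppose ◇A→□◇A is valid. Take Rxy, Rxz and set V(A)={y}. Then ◇A at x, so □◇A at x, so ◇A at z, so some w with Rzw has A; w=y, i.e. Rzy. By symmetry of the argument, Ryz.
The converse is a direct semantic check.
Frame condition: forall x forall y forall z (Rxy & Rxz -> Ryz).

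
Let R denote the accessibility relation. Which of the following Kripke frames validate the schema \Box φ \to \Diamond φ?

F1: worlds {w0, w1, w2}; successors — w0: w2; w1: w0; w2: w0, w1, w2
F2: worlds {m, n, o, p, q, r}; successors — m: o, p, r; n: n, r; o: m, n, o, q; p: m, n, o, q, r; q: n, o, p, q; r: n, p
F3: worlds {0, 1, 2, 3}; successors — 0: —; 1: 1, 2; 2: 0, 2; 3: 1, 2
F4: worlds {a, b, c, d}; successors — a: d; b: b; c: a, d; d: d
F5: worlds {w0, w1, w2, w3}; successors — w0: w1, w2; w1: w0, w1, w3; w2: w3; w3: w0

F1, F2, F4, F5

The schema corresponds to seriality: \forall x \exists y Rxy.
F1: holds.
F2: holds.
F3: fails — world 0 has no successor.
F4: holds.
F5: holds.
Valid on: F1, F2, F4, F5.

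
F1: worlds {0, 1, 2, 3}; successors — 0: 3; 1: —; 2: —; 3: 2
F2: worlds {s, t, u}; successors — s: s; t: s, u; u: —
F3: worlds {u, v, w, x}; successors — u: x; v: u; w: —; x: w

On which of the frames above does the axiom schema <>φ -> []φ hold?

This is the axiom for partial functionality; its first-order frame correspondent is forall x forall y forall z (Rxy & Rxz -> y = z).
F1: holds.
F2: fails — t sees both s and u.
F3: holds.

F1, F3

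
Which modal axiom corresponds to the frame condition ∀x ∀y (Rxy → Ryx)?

q → □◇q

A defining formula is q → □◇q (the B axiom).
Suppose q→□◇q is valid. Take Rxy and set V(q)={x}. Then q at x, so □◇q at x, so ◇q at y, so some z with Ryz has q; z=x, i.e. Ryx.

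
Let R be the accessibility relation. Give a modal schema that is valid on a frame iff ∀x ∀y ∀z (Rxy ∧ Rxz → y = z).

This is partial functionality; the standard corresponding axiom is CD: ◇ψ → □ψ.
Suppose ◇ψ→□ψ is valid. Take Rxy, Rxz and set V(ψ)={y}. Then ◇ψ at x, so □ψ at x, so ψ at z, i.e. z=y.

◇ψ → □ψ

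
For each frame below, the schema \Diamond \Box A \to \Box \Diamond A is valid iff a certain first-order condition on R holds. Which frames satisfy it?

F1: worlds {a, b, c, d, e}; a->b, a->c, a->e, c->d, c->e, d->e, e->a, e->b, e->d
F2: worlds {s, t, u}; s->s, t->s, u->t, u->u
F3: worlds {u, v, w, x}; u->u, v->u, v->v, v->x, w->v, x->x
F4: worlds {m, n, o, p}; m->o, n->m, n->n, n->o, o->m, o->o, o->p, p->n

This is the axiom for convergence; its first-order frame correspondent is \forall x \forall y \forall z (Rxy \wedge Rxz \to \exists w (Ryw \wedge Rzw)).
F1: fails — Rab and Rab but b and b have no common successor.
F2: fails — Rut and Ruu but t and u have no common successor.
F3: fails — Rvu and Rvx but u and x have no common successor.
F4: fails — Rom and Rop but m and p have no common successor.
Valid on no frame.

none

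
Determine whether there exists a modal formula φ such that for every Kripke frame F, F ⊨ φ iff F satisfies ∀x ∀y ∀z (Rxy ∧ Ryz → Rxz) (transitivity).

The condition is transitivity. A defining modal formula is □p → □□p.
Suppose □p→□□p is valid. Take Rxy, Ryz and set V(p)={w : Rxw}. Then □p at x, so □□p at x, so □p at y, so p at z, i.e. Rxz.

Yes, by □p → □□p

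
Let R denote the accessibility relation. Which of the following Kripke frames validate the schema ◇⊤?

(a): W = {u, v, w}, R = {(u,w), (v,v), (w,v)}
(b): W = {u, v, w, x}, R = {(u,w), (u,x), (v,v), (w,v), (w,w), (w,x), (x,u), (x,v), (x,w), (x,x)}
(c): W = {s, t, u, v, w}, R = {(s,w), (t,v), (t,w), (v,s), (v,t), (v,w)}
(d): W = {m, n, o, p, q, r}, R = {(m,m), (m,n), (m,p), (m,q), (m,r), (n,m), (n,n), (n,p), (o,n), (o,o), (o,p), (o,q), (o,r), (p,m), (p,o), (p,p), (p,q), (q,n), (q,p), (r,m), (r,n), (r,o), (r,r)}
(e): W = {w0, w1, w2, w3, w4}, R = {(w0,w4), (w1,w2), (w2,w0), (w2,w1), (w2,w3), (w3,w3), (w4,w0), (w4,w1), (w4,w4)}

Frame correspondent (Sahlqvist): ∀x ∃y Rxy — i.e. seriality.
(a): ✓.
(b): ✓.
(c): fails — world u has no successor.
(d): ✓.
(e): ✓.
Valid on: (a), (b), (d), (e).

(a), (b), (d), (e)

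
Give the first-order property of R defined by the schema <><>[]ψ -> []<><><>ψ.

forall x forall y forall z ((x R^2 y & xRz) -> exists w (yRw & z R^3 w))

This is a Sahlqvist (Geach-type) schema ◇^2□^1ψ → □^1◇^3ψ.
Minimal-valuation argument: fix x; take any y with xR^2y and any z with xR^1z. Set V(ψ) to the set of worlds R-reachable from y in exactly 1 step. Then □^1ψ holds at y, so the antecedent holds at x; validity forces ◇^3ψ at z, giving a w with zR^3w and yR^1w.
First-order correspondent: forall x forall y forall z ((x R^2 y & xRz) -> exists w (yRw & z R^3 w)).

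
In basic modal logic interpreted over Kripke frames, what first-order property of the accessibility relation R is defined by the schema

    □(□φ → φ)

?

shift-reflexivity: ∀x ∀y (Rxy → Ryy)

Suppose □(□φ→φ) is valid. Take Rxy and set V(φ)={w : Ryw}. Then at y, □φ holds; since □(□φ→φ) at x, □φ→φ at y, so φ at y, i.e. Ryy.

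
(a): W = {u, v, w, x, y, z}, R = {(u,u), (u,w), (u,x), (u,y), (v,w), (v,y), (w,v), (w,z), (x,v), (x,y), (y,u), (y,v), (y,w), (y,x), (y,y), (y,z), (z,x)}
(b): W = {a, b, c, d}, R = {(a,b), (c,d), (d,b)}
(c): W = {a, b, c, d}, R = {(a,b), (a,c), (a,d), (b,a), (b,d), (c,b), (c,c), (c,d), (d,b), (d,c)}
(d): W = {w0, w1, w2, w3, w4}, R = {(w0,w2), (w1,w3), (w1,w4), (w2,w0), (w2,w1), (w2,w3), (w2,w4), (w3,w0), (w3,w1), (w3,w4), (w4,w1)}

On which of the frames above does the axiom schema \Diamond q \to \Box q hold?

(b)

The schema corresponds to partial functionality: \forall x \forall y \forall z (Rxy \wedge Rxz \to y = z).
(a): fails — u sees both u and w.
(b): satisfies the condition.
(c): fails — a sees both b and c.
(d): fails — w1 sees both w3 and w4.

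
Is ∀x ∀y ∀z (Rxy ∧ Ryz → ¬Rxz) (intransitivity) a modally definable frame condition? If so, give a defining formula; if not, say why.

Not definable by any modal formula

If a class were modally definable it would be closed under surjective bounded morphisms (Goldblatt–Thomason).
The 7-cycle (worlds s,t,u,v,w,x,y with s→t→u→v→w→x→y→s) is intransitive. Mapping every world to a single reflexive point • is a surjective bounded morphism; the reflexive point is not intransitive (R••∧R•• but R••).
Hence intransitivity is not modally definable.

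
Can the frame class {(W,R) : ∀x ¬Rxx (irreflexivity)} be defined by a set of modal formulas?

Not definable by any modal formula

If a class were modally definable it would be closed under surjective bounded morphisms (Goldblatt–Thomason).
The 4-cycle (worlds s,t,u,v with s→t→u→v→s) is irreflexive, and the map sending every world to a single reflexive point • is a surjective bounded morphism (forth: every edge maps to (•,•); back: every world has a successor). So any modal formula valid on the 4-cycle is also valid on the reflexive point, which is not irreflexive.
Hence irreflexivity is not modally definable.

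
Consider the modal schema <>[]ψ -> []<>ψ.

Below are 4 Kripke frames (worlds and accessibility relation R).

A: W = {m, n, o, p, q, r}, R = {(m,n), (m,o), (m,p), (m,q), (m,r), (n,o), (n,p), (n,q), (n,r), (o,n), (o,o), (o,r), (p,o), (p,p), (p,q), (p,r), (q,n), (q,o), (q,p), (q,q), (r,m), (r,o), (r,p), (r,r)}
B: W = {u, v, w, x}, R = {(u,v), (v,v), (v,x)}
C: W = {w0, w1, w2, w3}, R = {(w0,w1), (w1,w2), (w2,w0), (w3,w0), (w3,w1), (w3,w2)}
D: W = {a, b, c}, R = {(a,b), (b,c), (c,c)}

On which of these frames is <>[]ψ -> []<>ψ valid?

A, D

The schema corresponds to convergence: forall x forall y forall z (Rxy & Rxz -> exists w (Ryw & Rzw)).
A: ✓.
B: fails — Rvx and Rvx but x and x have no common successor.
C: fails — Rw3w1 and Rw3w0 but w1 and w0 have no common successor.
D: ✓.
Valid on: A, D.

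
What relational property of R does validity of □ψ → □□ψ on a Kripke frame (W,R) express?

This is the 4 axiom.
It corresponds to transitivity: ∀x ∀y ∀z (Rxy ∧ Ryz → Rxz).

Transitivity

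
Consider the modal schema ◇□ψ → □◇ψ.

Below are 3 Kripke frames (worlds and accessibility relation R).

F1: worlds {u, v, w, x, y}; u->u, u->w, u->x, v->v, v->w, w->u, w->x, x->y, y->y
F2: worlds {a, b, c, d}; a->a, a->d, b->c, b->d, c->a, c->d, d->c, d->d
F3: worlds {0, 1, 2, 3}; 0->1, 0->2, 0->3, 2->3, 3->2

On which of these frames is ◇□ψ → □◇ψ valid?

The schema corresponds to convergence: ∀x ∀y ∀z (Rxy ∧ Rxz → ∃w (Ryw ∧ Rzw)).
F1: fails — Ruw and Rux but w and x have no common successor.
F2: condition met.
F3: fails — R02 and R01 but 2 and 1 have no common successor.
Valid on: F2.

F2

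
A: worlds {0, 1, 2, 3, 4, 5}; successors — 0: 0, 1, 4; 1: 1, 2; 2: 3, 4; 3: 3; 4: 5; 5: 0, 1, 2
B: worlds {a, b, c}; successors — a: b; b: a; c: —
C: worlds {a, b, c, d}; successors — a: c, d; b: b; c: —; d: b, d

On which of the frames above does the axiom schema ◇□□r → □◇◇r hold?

This is the axiom for a generalized confluence (Geach) condition; its first-order frame correspondent is ∀x ∀y ∀z ((xRy ∧ xRz) → ∃w (yR²w ∧ zR²w)).
A: fails — 2R3, 2R4 but no w with 3R²w and 4R²w.
B: holds.
C: fails — aRc, aRc but no w with cR²w and cR²w.
Valid on: B.

B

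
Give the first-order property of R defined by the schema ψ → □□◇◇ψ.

This is a Sahlqvist (Geach-type) schema ◇^0□^0ψ → □^2◇^2ψ.
Minimal-valuation argument: fix x; take any y with xR^0y and any z with xR^2z. Set V(ψ) to the set of worlds R-reachable from y in exactly 0 steps. Then □^0ψ holds at y, so the antecedent holds at x; validity forces ◇^2ψ at z, giving a w with zR^2w and yR^0w.
First-order correspondent: ∀x ∀z (xR²z → ∃w (x = w ∧ zR²w)).

∀x ∀z (xR²z → ∃w (x = w ∧ zR²w))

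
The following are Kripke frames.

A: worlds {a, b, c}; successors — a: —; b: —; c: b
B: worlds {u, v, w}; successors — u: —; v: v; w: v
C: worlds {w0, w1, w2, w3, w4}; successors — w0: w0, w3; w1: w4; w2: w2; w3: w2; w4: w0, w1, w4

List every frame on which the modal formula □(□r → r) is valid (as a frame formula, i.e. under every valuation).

Frame correspondent (Sahlqvist): ∀x ∀y (Rxy → Ryy) — i.e. shift-reflexivity.
A: fails — Rcb but not Rbb.
B: satisfies the condition.
C: fails — Rw4w1 but not Rw1w1.

B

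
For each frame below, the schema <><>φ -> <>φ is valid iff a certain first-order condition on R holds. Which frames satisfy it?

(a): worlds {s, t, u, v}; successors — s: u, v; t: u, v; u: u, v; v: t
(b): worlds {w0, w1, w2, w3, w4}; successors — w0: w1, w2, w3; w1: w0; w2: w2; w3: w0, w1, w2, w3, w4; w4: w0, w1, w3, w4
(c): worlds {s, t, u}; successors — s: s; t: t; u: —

(c)

Frame correspondent (Sahlqvist): forall x forall y forall z (Rxy & Ryz -> Rxz) — i.e. transitivity.
(a): fails — Ruv and Rvt but not Rut.
(b): fails — Rw1w0 and Rw0w1 but not Rw1w1.
(c): condition met.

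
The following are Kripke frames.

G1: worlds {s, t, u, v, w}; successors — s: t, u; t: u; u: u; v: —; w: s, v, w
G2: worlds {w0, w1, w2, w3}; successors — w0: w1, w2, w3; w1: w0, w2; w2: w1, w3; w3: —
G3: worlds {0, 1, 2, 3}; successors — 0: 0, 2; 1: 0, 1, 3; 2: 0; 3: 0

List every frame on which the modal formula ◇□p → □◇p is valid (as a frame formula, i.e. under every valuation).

This is the axiom for convergence; its first-order frame correspondent is ∀x ∀y ∀z (Rxy ∧ Rxz → ∃w (Ryw ∧ Rzw)).
G1: fails — Rww and Rwv but w and v have no common successor.
G2: fails — Rw0w1 and Rw0w2 but w1 and w2 have no common successor.
G3: satisfies the condition.
Valid on: G3.

G3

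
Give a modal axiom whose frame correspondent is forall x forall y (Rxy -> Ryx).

This is symmetry; the standard corresponding axiom is B: q → □◇q.
Suppose q→□◇q is valid. Take Rxy and set V(q)={x}. Then q at x, so □◇q at x, so ◇q at y, so some z with Ryz has q; z=x, i.e. Ryx.

q → □◇q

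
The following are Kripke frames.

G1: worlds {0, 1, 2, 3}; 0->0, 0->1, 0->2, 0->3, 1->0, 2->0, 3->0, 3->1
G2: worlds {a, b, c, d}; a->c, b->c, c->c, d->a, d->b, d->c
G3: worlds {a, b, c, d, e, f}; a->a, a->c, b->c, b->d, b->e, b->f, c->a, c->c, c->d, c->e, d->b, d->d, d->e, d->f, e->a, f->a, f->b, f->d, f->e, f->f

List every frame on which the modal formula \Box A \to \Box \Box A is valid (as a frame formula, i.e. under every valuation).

Frame correspondent (Sahlqvist): \forall x \forall y \forall z (Rxy \wedge Ryz \to Rxz) — i.e. transitivity.
G1: fails — R10 and R02 but not R12.
G2: condition met.
G3: fails — Rcd and Rdf but not Rcf.

G2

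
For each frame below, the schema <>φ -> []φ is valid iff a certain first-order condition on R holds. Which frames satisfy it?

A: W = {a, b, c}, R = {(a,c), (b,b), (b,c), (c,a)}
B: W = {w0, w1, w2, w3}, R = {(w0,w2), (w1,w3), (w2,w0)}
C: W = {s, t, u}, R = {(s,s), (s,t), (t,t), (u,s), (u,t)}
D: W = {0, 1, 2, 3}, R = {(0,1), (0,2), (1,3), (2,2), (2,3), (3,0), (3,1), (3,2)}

Frame correspondent (Sahlqvist): forall x forall y forall z (Rxy & Rxz -> y = z) — i.e. partial functionality.
A: fails — b sees both b and c.
B: ✓.
C: fails — s sees both s and t.
D: fails — 0 sees both 1 and 2.
Valid on: B.

B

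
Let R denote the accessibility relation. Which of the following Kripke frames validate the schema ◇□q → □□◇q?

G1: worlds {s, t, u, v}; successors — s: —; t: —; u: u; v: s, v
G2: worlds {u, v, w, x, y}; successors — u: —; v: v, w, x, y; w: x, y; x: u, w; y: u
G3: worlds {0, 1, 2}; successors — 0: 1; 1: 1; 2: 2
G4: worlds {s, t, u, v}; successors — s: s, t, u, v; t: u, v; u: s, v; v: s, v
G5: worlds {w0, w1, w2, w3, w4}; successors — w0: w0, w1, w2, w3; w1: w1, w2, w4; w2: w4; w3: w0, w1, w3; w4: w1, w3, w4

Frame correspondent (Sahlqvist): ∀x ∀y ∀z ((xRy ∧ xR²z) → ∃w (yRw ∧ zRw)) — i.e. a generalized confluence (Geach) condition.
G1: fails — vRs, vR²s but no w with sRw and sRw.
G2: fails — vRv, vR²u but no t with vRt and uRt.
G3: satisfies the condition.
G4: satisfies the condition.
G5: fails — w0Rw0, w0R²w2 but no w with w0Rw and w2Rw.

G3, G4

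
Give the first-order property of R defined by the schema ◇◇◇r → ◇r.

∀x ∀y (xR³y → ∃w (y = w ∧ xRw))

This is a Sahlqvist (Geach-type) schema ◇^3□^0r → □^0◇^1r.
Minimal-valuation argument: fix x; take any y with xR^3y and any z with xR^0z. Set V(r) to the set of worlds R-reachable from y in exactly 0 steps. Then □^0r holds at y, so the antecedent holds at x; validity forces ◇^1r at z, giving a w with zR^1w and yR^0w.
First-order correspondent: ∀x ∀y (xR³y → ∃w (y = w ∧ xRw)).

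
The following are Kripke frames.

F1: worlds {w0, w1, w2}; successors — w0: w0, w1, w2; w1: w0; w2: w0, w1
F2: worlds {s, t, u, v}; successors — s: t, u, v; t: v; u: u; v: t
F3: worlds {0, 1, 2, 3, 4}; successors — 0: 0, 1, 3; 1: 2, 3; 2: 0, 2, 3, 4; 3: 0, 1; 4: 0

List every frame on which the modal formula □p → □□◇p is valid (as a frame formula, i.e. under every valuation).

F1, F2

The schema corresponds to a generalized confluence (Geach) condition: ∀x ∀z (xR²z → ∃w (xRw ∧ zRw)).
F1: satisfies the condition.
F2: satisfies the condition.
F3: fails — 1R²3 but no w with 1Rw and 3Rw.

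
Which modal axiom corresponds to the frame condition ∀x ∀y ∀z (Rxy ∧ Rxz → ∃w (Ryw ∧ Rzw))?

◇□p → □◇p

This is convergence; the standard corresponding axiom is .2: ◇□p → □◇p.
Suppose ◇□p→□◇p is valid. Take Rxy, Rxz and set V(p)={w : Ryw}. Then □p at y so ◇□p at x, so □◇p at x, so ◇p at z, giving w with Rzw and Ryw.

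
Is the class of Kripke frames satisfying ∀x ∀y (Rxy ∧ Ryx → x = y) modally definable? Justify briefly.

No — not modally definable

If a class were modally definable it would be closed under surjective bounded morphisms (Goldblatt–Thomason).
The 8-cycle (worlds a,b,c,d,e,f,g,h with a→b→c→d→e→f→g→h→a) is antisymmetric. Sending even-indexed worlds to s and odd-indexed worlds to t is a surjective bounded morphism onto the two-world frame with s↔t, which is not antisymmetric.
So the class is not modally definable.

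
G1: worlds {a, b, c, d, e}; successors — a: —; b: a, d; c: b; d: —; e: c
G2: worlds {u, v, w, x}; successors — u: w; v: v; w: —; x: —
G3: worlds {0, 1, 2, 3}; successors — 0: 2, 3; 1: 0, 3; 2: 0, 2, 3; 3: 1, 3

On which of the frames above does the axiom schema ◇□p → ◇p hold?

G3

Frame correspondent (Sahlqvist): ∀x ∀y (xRy → ∃w (yRw ∧ xRw)) — i.e. a generalized confluence (Geach) condition.
G1: fails — bRa but no w with aRw and bRw.
G2: fails — uRw but no t with wRt and uRt.
G3: condition met.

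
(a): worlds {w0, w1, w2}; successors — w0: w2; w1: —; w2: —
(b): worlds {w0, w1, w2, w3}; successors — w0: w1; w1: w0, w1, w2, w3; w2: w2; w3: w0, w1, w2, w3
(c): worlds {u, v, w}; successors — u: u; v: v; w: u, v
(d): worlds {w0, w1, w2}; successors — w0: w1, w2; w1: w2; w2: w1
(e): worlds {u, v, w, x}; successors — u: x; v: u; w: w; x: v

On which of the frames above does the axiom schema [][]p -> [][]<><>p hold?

(a), (b), (c), (d)

The schema corresponds to a generalized confluence (Geach) condition: forall x forall z (x R^2 z -> exists w (x R^2 w & z R^2 w)).
(a): condition met.
(b): condition met.
(c): condition met.
(d): condition met.
(e): fails — uR²v but no t with uR²t and vR²t.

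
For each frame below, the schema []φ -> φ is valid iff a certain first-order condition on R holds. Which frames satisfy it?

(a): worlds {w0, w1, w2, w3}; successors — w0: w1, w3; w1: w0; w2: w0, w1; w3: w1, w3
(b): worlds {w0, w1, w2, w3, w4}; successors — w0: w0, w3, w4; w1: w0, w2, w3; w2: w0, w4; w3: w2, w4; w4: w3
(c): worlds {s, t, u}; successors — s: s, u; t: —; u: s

The schema corresponds to reflexivity: forall x Rxx.
(a): fails — world w0 does not see itself.
(b): fails — world w1 does not see itself.
(c): fails — world t does not see itself.

none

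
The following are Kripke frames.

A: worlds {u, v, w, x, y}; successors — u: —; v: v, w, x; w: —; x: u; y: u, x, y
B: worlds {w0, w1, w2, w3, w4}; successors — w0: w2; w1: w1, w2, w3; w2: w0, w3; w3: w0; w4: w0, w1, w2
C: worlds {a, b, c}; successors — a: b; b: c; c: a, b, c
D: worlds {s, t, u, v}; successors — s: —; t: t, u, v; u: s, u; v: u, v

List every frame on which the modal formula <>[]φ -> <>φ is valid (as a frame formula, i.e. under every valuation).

The schema corresponds to a generalized confluence (Geach) condition: forall x forall y (xRy -> exists w (yRw & xRw)).
A: fails — vRw but no t with wRt and vRt.
B: fails — w0Rw2 but no w with w2Rw and w0Rw.
C: fails — aRb but no w with bRw and aRw.
D: fails — uRs but no w with sRw and uRw.
Valid on no frame.

none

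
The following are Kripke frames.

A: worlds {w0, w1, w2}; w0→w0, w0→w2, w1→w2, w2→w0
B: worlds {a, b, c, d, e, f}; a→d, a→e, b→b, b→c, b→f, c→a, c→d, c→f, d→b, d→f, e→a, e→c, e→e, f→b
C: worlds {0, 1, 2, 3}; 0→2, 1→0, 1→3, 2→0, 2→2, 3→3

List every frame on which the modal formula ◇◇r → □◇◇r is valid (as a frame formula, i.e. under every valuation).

A

The schema corresponds to a generalized confluence (Geach) condition: ∀x ∀y ∀z ((xR²y ∧ xRz) → ∃w (y = w ∧ zR²w)).
A: condition met.
B: fails — aR²a, aRd but no w with a=w and dR²w.
C: fails — 1R²2, 1R3 but no w with 2=w and 3R²w.
Valid on: A.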